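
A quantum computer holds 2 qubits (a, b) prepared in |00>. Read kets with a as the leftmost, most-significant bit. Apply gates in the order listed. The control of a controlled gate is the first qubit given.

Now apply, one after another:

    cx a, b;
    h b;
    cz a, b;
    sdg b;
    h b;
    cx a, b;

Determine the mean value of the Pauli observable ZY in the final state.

The observable ZY averages to 1.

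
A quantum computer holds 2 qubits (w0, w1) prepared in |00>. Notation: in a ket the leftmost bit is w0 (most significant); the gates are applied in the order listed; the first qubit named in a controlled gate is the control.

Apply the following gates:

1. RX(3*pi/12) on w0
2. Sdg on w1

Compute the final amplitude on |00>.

The amplitude on |00> is sqrt(sqrt(2) + 2)/2.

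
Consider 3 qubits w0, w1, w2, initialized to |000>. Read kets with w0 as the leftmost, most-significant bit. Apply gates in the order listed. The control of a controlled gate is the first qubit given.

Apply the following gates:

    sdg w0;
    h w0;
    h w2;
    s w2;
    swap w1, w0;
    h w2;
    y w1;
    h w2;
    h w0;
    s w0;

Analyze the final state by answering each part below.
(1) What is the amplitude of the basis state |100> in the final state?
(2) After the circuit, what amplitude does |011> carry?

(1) The final state's coefficient on |100> equals sqrt(2)/4.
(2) The amplitude on |011> is -sqrt(2)/4.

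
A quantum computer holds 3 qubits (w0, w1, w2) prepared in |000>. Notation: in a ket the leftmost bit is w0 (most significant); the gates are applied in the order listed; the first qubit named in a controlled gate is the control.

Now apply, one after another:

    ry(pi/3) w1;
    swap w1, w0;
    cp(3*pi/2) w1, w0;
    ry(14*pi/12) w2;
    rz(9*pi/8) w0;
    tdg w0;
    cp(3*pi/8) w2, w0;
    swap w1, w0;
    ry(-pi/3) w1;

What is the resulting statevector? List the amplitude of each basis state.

The resulting statevector has amplitude (-3*sqrt(2) + 3*sqrt(6) - (-sqrt(6) + sqrt(2))*exp(7*I*pi/8))*exp(7*I*pi/16)/16 on |000>, (-3*sqrt(6) - 3*sqrt(2) + (sqrt(2) + sqrt(6))*exp(I*pi/4))*exp(7*I*pi/16)/16 on |001>, (-3*sqrt(2) + sqrt(6) - (-3*sqrt(2) + sqrt(6))*exp(7*I*pi/8))*exp(7*I*pi/16)/16 on |010>, (sqrt(6) + 3*sqrt(2) + (sqrt(6) + 3*sqrt(2))*exp(I*pi/4))*exp(7*I*pi/16)/16 on |011>, 0 on |100>, 0 on |101>, 0 on |110>, 0 on |111>.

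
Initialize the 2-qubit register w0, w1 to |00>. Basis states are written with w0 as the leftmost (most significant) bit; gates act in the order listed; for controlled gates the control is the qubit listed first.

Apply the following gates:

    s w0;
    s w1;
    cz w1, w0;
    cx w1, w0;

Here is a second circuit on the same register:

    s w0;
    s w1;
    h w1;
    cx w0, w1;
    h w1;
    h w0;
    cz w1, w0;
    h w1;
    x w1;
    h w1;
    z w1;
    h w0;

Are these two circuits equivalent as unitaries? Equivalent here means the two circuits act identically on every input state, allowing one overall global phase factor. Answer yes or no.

Yes — the two circuits implement the same unitary up to a global phase.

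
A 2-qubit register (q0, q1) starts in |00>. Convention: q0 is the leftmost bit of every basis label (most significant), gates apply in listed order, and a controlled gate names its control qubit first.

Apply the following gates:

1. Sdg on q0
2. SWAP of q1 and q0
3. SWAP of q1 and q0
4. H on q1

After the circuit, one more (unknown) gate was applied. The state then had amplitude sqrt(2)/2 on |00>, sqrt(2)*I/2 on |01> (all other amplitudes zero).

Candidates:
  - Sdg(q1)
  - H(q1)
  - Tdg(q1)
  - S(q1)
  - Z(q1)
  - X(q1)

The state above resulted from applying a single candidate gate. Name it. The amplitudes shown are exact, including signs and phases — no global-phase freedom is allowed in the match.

The unique candidate consistent with the amplitudes is S(q1). Key observation: gates 2-3 undo each other exactly, leaving only the rest of the circuit to track.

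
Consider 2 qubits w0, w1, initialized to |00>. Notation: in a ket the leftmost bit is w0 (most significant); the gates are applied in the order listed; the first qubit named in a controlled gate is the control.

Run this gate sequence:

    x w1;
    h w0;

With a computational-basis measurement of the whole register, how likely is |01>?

Outcome |01> occurs with probability 1/2.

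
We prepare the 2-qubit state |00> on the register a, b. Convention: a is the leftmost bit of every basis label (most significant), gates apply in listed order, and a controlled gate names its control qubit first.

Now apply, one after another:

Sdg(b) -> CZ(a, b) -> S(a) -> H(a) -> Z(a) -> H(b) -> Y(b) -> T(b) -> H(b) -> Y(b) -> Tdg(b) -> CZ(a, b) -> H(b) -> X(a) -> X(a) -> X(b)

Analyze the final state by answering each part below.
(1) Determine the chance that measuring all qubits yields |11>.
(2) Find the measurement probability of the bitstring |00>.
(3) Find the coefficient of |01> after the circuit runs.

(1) A full measurement returns |11> with probability 1/8.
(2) A full measurement returns |00> with probability 1/8.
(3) The final state's coefficient on |01> equals -1/2 - exp(I*pi/4)/4 - exp(3*I*pi/4)/4.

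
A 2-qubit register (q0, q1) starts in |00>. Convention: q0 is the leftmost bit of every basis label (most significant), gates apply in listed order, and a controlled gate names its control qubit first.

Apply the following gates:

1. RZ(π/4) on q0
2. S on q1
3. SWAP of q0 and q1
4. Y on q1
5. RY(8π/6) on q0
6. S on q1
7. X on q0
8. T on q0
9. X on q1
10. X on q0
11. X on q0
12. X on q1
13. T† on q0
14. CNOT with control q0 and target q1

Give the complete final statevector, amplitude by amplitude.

After the circuit, the state carries amplitude 0 on |00>, sqrt(3)*exp(7*I*pi/8)/2 on |01>, -exp(7*I*pi/8)/2 on |10>, 0 on |11>. Key observation: gates 8-13 undo each other exactly, leaving only the rest of the circuit to track.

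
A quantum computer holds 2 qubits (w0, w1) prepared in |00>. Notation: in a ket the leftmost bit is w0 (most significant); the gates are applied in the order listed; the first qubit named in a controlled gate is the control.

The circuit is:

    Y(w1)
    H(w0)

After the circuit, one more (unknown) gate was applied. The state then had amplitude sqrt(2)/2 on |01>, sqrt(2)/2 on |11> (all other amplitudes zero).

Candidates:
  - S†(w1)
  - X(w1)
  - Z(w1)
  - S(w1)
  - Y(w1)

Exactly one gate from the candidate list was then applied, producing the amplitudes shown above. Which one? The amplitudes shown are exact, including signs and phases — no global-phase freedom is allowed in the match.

The applied gate was S†(w1).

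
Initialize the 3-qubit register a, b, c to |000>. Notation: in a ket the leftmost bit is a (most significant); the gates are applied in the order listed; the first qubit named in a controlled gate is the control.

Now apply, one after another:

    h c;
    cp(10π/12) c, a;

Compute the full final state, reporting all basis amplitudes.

The final amplitudes are sqrt(2)/2 on |000>, sqrt(2)/2 on |001>, and 0 on every other basis state.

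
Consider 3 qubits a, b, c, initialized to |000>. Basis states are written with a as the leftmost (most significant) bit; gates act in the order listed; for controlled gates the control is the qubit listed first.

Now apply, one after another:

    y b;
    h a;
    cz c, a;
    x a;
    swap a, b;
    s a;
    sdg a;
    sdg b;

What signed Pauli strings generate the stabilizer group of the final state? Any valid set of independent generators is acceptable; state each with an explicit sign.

The stabilizer group can be generated by -IYI, -ZII, +IIZ, among other valid generating sets. Key observation: the block from step 6 through step 7 cancels to the identity and can be dropped.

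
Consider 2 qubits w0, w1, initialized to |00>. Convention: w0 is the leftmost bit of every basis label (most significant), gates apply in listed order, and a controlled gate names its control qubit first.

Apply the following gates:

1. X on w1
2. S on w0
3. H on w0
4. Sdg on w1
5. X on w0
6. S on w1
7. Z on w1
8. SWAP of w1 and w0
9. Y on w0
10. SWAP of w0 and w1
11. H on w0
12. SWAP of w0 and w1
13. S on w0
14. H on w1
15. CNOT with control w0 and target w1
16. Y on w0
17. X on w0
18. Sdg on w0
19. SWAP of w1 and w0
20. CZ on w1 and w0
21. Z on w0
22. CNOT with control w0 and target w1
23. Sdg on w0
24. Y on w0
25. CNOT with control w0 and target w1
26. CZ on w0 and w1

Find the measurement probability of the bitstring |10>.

Outcome |10> occurs with probability 0.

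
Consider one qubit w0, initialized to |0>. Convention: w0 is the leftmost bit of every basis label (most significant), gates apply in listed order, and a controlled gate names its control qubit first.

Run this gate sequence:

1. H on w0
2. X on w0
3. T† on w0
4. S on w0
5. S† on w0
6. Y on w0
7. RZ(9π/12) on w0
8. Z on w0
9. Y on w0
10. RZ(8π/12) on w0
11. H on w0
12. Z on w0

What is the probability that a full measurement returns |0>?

Outcome |0> occurs with probability 1/4.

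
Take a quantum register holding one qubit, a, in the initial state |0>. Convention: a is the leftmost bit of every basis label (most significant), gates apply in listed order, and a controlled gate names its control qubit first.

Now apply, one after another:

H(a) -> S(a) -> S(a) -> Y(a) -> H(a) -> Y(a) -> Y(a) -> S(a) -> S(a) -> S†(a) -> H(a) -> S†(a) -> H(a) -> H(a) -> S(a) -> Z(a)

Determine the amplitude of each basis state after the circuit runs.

The resulting statevector has amplitude sqrt(2)*I/2 on |0>, -sqrt(2)*I/2 on |1>. Key observation: gates 12-15 undo each other exactly, leaving only the rest of the circuit to track.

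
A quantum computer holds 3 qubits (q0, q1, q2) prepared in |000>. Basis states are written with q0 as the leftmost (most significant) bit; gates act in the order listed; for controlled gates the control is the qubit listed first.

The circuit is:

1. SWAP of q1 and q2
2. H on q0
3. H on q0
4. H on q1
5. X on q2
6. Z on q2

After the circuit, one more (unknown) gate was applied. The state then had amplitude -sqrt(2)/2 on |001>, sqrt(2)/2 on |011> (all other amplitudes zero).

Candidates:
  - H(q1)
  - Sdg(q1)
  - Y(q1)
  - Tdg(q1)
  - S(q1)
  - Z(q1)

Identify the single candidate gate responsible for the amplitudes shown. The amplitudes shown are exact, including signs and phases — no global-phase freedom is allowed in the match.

The applied gate was Z(q1). Key observation: the block from step 2 through step 3 cancels to the identity and can be dropped.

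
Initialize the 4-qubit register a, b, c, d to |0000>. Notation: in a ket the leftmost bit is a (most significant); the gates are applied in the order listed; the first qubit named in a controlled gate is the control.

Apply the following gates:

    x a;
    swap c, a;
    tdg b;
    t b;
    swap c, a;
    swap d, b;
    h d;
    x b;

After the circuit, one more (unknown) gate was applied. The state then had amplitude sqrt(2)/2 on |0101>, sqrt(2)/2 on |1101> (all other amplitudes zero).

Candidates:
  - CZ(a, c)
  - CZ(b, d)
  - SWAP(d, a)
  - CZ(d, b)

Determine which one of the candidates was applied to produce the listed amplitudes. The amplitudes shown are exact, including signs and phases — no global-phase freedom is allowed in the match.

The applied gate was SWAP(d, a). Key observation: steps 2-5 multiply out to the identity, so the circuit reduces to the remaining gates.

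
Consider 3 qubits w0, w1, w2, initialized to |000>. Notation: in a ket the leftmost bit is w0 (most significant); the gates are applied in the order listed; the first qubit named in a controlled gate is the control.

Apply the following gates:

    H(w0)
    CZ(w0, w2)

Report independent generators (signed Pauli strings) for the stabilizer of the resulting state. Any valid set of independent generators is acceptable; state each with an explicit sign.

The final state is stabilized by the group generated by +XII, +IZI, +IIZ; other independent generating sets are equally valid.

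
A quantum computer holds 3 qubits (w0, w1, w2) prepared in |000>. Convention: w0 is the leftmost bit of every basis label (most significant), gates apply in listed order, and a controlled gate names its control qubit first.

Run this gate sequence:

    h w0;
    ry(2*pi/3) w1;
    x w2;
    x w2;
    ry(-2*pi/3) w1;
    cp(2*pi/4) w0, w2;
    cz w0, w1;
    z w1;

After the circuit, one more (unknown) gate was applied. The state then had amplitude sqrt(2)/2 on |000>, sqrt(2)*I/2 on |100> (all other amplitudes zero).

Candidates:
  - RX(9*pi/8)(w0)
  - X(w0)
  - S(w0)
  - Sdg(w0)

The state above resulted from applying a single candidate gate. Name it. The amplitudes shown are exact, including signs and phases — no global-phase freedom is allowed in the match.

The unique candidate consistent with the amplitudes is S(w0). Key observation: the block from step 2 through step 5 cancels to the identity and can be dropped.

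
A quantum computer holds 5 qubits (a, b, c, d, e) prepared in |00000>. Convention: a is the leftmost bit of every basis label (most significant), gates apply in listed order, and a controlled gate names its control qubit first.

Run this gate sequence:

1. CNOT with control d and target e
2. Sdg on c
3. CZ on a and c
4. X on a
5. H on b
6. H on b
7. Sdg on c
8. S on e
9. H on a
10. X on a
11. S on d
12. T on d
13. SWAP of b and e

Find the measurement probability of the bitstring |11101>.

Outcome |11101> occurs with probability 0.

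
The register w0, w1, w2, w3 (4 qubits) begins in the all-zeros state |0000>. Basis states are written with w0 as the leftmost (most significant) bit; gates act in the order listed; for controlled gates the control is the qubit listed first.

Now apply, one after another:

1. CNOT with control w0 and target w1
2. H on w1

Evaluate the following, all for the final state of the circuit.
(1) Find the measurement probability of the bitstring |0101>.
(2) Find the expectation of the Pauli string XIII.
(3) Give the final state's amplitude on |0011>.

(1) Outcome |0101> occurs with probability 0.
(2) The observable XIII averages to 0.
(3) |0011> carries amplitude 0 in the final state.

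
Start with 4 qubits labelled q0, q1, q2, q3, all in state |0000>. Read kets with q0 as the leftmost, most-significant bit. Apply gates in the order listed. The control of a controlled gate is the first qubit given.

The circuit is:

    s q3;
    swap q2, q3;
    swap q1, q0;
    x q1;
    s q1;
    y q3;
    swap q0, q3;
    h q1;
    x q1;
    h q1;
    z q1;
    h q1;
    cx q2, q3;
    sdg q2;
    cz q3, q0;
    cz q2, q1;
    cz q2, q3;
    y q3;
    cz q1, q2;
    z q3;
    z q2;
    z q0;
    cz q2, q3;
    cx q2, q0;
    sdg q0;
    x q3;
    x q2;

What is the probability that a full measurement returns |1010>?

The probability of measuring |1010> is 1/2.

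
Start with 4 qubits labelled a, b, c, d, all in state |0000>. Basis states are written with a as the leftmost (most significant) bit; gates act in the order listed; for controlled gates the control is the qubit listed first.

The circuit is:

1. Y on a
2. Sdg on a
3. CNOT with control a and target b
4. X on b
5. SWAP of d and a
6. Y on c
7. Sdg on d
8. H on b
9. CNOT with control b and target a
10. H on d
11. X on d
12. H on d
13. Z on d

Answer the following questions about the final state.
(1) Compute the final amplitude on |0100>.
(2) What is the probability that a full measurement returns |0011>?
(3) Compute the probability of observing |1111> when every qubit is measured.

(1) The amplitude on |0100> is 0. Key observation: the block from step 10 through step 13 cancels to the identity and can be dropped.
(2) The probability of measuring |0011> is 1/2.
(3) Outcome |1111> occurs with probability 1/2.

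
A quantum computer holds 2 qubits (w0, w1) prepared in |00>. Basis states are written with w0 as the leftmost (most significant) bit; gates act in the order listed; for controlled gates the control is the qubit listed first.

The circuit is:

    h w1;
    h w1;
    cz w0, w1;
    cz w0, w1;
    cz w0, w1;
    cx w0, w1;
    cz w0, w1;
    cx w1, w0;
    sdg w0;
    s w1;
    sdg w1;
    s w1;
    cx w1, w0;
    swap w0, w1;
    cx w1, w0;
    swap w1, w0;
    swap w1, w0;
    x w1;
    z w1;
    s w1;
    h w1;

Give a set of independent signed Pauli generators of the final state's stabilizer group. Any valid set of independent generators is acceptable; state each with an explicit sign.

The stabilizer group can be generated by -IX, +ZI, among other valid generating sets.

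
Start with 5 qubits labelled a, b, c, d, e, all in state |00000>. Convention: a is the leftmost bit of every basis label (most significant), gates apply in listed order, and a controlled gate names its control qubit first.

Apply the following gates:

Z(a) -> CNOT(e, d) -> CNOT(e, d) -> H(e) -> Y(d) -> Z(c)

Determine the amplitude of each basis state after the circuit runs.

After the circuit, the state carries amplitude sqrt(2)*I/2 on |00010>, sqrt(2)*I/2 on |00011>, and 0 on every other basis state. Key observation: the block from step 2 through step 3 cancels to the identity and can be dropped.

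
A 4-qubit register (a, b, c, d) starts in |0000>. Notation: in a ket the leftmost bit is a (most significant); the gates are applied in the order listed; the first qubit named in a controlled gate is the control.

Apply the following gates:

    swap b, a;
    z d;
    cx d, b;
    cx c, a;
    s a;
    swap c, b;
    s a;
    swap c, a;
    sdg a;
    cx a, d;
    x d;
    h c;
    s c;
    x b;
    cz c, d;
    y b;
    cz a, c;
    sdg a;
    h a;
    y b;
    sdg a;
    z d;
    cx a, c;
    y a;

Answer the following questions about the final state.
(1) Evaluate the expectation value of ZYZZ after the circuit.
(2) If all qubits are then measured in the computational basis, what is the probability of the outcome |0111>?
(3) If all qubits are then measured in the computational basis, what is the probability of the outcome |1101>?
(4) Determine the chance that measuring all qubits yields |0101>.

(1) The observable ZYZZ averages to 0.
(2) Outcome |0111> occurs with probability 1/4.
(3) The probability of measuring |1101> is 1/4.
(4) The probability of measuring |0101> is 1/4.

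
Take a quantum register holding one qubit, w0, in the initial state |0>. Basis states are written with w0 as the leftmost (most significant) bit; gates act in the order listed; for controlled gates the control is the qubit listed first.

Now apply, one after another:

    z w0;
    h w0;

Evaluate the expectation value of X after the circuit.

In the final state, X has expectation 1.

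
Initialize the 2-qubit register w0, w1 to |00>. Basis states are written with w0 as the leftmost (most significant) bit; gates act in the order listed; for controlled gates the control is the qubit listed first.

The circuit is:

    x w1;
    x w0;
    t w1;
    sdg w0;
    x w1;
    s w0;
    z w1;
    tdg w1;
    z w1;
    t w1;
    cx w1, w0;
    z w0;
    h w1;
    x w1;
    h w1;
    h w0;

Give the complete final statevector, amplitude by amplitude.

The resulting statevector has amplitude -sqrt(2)*exp(I*pi/4)/2 on |00>, 0 on |01>, sqrt(2)*exp(I*pi/4)/2 on |10>, 0 on |11>.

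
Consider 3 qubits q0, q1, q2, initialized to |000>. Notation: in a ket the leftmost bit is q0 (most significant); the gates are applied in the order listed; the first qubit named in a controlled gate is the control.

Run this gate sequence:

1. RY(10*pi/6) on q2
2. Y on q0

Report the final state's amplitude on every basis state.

The resulting statevector has amplitude -sqrt(3)*I/2 on |100>, I/2 on |101>, and 0 on every other basis state.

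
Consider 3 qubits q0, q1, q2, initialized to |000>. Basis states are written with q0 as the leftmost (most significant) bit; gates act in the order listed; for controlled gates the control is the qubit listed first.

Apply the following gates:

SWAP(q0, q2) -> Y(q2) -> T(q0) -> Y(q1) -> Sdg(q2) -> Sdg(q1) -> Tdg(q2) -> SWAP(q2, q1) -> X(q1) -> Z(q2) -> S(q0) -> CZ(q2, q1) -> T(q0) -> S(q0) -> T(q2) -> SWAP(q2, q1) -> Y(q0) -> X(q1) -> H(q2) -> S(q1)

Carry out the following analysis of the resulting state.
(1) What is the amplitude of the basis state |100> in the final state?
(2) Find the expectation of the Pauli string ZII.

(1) The amplitude on |100> is -sqrt(2)*I/2.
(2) In the final state, ZII has expectation -1.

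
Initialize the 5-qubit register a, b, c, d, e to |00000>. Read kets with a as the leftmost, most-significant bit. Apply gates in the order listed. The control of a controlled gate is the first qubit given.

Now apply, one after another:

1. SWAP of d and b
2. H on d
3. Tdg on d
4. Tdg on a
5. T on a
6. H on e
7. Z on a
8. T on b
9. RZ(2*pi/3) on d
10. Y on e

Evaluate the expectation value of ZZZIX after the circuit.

The observable ZZZIX averages to -1.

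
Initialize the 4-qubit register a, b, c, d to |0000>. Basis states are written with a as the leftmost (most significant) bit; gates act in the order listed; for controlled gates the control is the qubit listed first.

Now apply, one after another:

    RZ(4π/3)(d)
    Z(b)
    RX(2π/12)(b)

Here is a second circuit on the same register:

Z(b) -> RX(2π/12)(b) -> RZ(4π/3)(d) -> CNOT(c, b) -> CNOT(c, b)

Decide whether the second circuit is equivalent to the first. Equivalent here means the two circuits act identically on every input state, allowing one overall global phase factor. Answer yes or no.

Yes: on every input state the two circuits agree up to one overall phase factor.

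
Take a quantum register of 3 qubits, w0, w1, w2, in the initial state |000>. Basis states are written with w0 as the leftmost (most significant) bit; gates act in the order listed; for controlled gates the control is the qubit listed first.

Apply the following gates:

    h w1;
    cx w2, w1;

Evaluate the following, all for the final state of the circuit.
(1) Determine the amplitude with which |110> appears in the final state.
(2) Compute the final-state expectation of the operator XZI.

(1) The final state's coefficient on |110> equals 0.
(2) In the final state, XZI has expectation 0.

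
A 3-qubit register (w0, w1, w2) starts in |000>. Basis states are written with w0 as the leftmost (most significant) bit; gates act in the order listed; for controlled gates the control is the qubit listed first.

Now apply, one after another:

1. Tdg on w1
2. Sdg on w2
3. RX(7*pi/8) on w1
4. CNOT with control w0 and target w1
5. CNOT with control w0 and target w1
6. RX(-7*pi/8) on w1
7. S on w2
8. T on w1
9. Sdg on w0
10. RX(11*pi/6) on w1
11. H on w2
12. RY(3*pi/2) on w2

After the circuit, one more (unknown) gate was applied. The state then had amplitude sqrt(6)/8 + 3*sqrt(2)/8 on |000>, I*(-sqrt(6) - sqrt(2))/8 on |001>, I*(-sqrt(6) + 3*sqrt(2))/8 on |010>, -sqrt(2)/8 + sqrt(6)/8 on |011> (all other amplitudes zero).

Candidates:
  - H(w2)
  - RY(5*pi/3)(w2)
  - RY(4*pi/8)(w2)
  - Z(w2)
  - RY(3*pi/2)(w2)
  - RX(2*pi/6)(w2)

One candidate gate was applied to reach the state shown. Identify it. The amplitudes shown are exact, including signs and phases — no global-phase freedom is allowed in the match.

The applied gate was RX(2*pi/6)(w2). Key observation: the block from step 1 through step 8 cancels to the identity and can be dropped.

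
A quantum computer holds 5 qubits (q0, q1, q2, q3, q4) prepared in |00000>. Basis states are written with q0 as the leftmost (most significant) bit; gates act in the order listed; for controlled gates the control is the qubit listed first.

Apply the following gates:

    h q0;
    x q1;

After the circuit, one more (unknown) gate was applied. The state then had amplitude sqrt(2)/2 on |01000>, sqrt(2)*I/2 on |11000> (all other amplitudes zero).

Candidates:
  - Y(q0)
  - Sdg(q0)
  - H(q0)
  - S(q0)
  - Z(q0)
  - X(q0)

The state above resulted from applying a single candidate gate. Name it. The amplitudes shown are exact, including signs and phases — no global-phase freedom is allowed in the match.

It was S(q0) that produced the state shown.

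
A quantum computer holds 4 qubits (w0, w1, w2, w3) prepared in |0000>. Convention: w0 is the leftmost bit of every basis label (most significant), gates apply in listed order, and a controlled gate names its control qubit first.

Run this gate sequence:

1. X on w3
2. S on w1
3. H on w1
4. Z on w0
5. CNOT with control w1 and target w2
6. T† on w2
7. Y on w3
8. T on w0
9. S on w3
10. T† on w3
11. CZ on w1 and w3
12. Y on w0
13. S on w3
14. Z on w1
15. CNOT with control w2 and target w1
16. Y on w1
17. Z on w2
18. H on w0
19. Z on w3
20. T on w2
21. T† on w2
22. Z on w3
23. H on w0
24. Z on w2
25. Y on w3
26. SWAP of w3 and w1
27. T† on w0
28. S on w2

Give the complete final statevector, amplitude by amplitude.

The resulting statevector has amplitude sqrt(2)*exp(3*I*pi/4)/2 on |1101>, sqrt(2)/2 on |1111>, and 0 on every other basis state.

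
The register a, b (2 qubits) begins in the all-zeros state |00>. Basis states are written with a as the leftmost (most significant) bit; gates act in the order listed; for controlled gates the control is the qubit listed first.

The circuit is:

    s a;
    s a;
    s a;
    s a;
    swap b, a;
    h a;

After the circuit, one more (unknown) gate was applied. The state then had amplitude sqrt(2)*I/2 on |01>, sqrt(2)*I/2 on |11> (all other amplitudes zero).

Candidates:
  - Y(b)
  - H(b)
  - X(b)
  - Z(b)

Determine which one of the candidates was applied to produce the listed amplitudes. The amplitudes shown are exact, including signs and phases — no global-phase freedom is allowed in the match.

The applied gate was Y(b). Key observation: the block from step 1 through step 4 cancels to the identity and can be dropped.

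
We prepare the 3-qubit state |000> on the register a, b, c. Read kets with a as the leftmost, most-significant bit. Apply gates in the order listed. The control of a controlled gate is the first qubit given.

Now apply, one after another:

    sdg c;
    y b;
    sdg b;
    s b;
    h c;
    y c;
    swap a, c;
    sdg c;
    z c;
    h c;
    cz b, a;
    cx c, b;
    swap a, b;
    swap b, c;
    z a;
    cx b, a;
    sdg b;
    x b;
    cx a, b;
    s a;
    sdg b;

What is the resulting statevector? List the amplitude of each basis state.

After the circuit, the state carries amplitude 0 on |000>, 0 on |001>, 0 on |010>, 0 on |011>, -I/2 on |100>, -I/2 on |101>, -I/2 on |110>, -I/2 on |111>.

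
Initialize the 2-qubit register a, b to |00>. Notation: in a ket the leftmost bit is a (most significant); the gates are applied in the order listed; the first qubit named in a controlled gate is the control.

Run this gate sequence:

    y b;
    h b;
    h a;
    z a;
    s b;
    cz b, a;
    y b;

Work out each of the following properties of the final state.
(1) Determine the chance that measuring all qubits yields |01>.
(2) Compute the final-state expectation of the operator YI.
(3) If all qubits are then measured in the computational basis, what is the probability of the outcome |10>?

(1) The probability of measuring |01> is 1/4.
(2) The observable YI averages to 0.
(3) Outcome |10> occurs with probability 1/4.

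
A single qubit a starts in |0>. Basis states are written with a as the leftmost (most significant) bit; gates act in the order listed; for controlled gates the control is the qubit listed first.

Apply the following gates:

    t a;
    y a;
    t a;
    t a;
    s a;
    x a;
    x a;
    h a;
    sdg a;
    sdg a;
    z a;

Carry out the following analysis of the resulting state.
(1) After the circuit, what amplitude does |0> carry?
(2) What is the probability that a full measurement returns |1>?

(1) The final state's coefficient on |0> equals -sqrt(2)*I/2.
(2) The probability of measuring |1> is 1/2.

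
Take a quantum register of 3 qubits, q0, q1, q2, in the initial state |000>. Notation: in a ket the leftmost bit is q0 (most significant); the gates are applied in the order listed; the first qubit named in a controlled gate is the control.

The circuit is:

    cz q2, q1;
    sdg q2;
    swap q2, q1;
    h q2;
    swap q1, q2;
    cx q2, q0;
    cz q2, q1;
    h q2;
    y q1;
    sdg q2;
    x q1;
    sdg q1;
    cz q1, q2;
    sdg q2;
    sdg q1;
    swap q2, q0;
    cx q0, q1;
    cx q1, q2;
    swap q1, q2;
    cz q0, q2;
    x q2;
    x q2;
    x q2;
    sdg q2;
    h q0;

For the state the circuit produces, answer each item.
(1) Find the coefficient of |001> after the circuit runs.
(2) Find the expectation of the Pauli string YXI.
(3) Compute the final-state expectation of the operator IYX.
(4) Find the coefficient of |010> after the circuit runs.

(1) The final state's coefficient on |001> equals sqrt(2)/2.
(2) The observable YXI averages to 0.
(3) The expectation value of IYX is 1.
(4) The amplitude on |010> is sqrt(2)*I/2.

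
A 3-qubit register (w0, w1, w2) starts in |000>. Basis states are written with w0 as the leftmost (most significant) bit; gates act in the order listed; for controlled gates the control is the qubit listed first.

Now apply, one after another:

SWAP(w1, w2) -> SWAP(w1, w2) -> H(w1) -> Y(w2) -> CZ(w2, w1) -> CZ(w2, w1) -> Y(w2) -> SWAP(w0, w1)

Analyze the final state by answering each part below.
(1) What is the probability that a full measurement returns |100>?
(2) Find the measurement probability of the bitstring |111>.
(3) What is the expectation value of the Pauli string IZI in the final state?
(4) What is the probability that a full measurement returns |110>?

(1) The probability of measuring |100> is 1/2. Key observation: gates 4-7 undo each other exactly, leaving only the rest of the circuit to track.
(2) Outcome |111> occurs with probability 0.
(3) In the final state, IZI has expectation 1.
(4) A full measurement returns |110> with probability 0.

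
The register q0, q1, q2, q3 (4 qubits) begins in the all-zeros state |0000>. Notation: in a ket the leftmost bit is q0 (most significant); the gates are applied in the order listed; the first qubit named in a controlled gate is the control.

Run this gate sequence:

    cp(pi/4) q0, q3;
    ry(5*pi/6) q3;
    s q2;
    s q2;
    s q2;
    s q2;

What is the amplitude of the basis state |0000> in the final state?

The final state's coefficient on |0000> equals -sqrt(2)/4 + sqrt(6)/4. Key observation: steps 3-6 multiply out to the identity, so the circuit reduces to the remaining gates.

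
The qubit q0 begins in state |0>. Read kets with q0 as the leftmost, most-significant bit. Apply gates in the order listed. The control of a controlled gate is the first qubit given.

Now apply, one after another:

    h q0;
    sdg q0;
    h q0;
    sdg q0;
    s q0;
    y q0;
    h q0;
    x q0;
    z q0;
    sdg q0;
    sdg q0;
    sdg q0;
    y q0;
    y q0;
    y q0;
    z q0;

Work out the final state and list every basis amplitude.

After the circuit, the state carries amplitude -sqrt(2)/2 on |0>, -sqrt(2)/2 on |1>.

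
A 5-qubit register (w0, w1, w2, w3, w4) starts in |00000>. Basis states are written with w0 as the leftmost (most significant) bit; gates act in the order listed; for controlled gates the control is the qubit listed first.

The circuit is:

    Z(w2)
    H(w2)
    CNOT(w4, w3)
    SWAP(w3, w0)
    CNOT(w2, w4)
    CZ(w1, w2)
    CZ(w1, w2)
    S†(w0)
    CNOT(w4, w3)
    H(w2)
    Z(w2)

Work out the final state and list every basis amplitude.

The resulting statevector has amplitude 1/2 on |00000>, 1/2 on |00011>, -1/2 on |00100>, 1/2 on |00111>, and 0 on every other basis state.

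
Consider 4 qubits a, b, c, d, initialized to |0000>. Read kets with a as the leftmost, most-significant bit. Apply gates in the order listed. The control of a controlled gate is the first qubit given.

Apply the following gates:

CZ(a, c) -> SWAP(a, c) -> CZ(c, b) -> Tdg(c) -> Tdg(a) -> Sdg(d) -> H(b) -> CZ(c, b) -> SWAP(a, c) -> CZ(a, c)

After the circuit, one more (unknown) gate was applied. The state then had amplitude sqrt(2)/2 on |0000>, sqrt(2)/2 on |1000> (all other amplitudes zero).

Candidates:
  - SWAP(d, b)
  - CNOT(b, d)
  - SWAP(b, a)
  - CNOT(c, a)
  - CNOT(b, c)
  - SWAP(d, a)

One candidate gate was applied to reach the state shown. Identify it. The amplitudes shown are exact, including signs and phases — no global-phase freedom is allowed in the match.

It was SWAP(b, a) that produced the state shown.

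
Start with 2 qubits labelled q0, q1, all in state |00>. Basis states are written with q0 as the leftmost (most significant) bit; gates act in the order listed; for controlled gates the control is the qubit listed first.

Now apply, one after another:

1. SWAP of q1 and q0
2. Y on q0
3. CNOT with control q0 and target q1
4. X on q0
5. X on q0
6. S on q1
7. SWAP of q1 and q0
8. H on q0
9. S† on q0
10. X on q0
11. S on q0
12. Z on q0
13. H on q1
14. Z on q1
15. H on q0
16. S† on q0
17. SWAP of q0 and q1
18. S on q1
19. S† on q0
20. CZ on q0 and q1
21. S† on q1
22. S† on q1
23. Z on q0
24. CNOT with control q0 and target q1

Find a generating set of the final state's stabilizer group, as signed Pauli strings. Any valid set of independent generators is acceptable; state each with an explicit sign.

The stabilizer group can be generated by +XY, -ZZ, among other valid generating sets.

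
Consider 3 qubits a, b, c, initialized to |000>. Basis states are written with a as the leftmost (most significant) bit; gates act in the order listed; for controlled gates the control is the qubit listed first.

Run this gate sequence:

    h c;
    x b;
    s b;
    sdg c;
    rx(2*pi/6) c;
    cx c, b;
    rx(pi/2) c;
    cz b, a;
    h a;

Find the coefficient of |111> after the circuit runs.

|111> carries amplitude -sqrt(2)/8 + sqrt(6)/8 in the final state.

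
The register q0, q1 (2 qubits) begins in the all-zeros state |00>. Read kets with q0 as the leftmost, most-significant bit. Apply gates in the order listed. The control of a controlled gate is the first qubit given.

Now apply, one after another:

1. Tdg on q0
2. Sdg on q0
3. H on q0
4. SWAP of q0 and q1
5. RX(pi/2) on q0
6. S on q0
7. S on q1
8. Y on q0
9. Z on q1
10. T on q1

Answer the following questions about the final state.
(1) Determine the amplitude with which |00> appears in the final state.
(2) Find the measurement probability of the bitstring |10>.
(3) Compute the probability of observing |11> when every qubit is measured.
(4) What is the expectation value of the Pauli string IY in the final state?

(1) The amplitude on |00> is -I/2.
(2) Outcome |10> occurs with probability 1/4.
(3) The probability of measuring |11> is 1/4.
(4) In the final state, IY has expectation -sqrt(2)/2.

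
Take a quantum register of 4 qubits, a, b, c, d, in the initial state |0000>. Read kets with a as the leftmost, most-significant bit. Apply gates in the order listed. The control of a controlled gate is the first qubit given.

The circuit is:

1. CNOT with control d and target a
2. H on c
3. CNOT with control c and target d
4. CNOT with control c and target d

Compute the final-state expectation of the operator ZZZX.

The expectation value of ZZZX is 0.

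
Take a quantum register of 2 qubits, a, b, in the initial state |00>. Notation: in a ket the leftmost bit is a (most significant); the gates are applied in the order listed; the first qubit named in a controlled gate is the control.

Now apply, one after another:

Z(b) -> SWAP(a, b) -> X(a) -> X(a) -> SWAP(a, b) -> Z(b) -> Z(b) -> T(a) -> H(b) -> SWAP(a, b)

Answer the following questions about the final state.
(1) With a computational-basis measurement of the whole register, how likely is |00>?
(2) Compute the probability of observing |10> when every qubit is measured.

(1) The probability of measuring |00> is 1/2.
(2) A full measurement returns |10> with probability 1/2.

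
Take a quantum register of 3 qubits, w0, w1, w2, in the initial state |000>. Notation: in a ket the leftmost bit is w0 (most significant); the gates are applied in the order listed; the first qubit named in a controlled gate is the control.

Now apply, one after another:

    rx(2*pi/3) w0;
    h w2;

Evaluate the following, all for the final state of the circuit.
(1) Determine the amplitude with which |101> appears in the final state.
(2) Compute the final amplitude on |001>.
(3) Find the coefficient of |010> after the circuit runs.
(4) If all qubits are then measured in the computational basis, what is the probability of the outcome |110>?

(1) The final state's coefficient on |101> equals -sqrt(6)*I/4.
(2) The final state's coefficient on |001> equals sqrt(2)/4.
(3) The amplitude on |010> is 0.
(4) A full measurement returns |110> with probability 0.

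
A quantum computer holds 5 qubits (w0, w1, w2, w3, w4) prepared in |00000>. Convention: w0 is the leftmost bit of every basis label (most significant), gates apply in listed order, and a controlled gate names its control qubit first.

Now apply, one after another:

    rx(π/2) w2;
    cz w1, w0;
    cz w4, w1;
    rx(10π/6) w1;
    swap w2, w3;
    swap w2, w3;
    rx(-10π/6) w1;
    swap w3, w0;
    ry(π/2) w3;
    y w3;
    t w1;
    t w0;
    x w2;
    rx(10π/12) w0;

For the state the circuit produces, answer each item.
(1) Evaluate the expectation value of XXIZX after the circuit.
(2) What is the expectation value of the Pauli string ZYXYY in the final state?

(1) The expectation value of XXIZX is 0. Key observation: steps 4-7 multiply out to the identity, so the circuit reduces to the remaining gates.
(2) The observable ZYXYY averages to 0.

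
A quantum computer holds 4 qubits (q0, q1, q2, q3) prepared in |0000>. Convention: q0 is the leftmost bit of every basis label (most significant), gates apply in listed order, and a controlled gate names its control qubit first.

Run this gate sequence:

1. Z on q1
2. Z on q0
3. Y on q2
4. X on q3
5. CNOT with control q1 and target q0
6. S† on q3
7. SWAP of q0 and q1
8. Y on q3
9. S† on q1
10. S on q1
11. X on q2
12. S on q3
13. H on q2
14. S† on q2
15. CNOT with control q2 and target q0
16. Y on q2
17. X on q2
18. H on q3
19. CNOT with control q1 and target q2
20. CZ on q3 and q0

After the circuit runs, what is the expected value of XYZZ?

The expectation value of XYZZ is 0.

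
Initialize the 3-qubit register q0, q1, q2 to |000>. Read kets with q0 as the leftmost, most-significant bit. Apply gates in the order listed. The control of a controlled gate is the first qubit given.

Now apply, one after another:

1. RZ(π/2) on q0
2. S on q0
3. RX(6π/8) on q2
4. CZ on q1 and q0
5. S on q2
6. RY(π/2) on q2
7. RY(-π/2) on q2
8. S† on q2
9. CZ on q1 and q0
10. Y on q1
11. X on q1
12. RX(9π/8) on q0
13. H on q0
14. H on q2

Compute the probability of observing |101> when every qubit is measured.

The probability of measuring |101> is 1/4.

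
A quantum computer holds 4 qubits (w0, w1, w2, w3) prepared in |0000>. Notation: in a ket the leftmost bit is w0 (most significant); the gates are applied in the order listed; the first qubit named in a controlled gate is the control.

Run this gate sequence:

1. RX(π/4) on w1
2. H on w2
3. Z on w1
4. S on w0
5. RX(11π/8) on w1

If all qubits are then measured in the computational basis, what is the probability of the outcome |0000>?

The probability of measuring |0000> is -sqrt(1/2 - sqrt(2)/4)*sqrt(sqrt(2)/4 + 1/2)*sin(5*pi/16)*cos(5*pi/16) - sqrt(2)*sin(5*pi/16)**2/8 + sqrt(2)*cos(5*pi/16)**2/8 + cos(5*pi/16)**2/4 + sin(5*pi/16)**2/4.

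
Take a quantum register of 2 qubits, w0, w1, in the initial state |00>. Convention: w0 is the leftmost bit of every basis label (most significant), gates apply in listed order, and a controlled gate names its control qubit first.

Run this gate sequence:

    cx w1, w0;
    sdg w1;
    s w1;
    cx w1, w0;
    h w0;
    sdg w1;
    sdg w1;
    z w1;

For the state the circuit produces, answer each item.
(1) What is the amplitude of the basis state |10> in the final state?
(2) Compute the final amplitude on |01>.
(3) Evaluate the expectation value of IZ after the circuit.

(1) The final state's coefficient on |10> equals sqrt(2)/2. Key observation: gates 1-4 undo each other exactly, leaving only the rest of the circuit to track.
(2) |01> carries amplitude 0 in the final state.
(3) The expectation value of IZ is 1.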